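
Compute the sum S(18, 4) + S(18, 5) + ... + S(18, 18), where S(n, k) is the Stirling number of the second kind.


By definition, S(n, k) counts partitions of an n-set into exactly k nonempty blocks.
Computing row n = 18 for k = 4..18:
S(18, k): 2798806985, 28958095545, 110687251039, 197462483400, 189036065010, 106175395755, 37112163803, 8391004908, 1256328866, 125854638, 8408778, 367200, 9996, 153, 1
Sum = 682012236077.

682012236077


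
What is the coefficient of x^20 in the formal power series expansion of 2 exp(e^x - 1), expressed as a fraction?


exp(e^x - 1) is the exponential generating function for the Bell numbers Bell_k: exp(e^x - 1) = sum_{k>=0} Bell_k x^k / k!.
So the coefficient of x^20 in 2 exp(e^x - 1) is 2 Bell_20 / 20!.
Computing: Bell_20 = 51724158235372 and 20! = 2432902008176640000, giving
2 * 51724158235372/2432902008176640000 = 263898766507/6206382673920000.

263898766507/6206382673920000


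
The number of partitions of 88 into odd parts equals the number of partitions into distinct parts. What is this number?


Computing partitions of 88 into odd parts (1, 3, 5, ...):
Using the generating function prod_{k>=0} 1/(1-x^(2k+1)),
the count is 159046

159046


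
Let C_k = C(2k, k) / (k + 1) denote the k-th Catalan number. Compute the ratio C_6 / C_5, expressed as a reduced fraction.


Using C_k = (2k)! / (k! (k+1)!), the ratio C_{k+1}/C_k simplifies to
C_{k+1}/C_k = [(2k+2)! / ((k+1)! (k+2)!)] * [k! (k+1)! / (2k)!]
 = (2k+2)(2k+1) / ((k+1)(k+2)) = 2(2k+1) / (k+2).
For k = 5: 2(2*5 + 1) / (5 + 2) = 22/7 = 22/7.

22/7


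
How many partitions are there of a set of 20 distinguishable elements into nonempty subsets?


Bell_20 can be computed from the Bell triangle or from Dobinski's identity Bell_n = (1/e) * sum_{k>=0} k^n / k!.
Computing Bell_20 = 51724158235372.

51724158235372


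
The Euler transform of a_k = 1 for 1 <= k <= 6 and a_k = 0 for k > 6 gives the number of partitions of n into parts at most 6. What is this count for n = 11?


Partitions of 11 into parts at most 6:
Using generating function (1-x)^(-1)(1-x^2)^(-1)...(1-x^6)^(-1),
the coefficient of x^11 = 44

44


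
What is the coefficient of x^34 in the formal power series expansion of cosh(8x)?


The Maclaurin series is cosh(t) = sum_{m>=0} t^(2m) / (2m)!, so substituting t = 8x, only even powers of x are nonzero, with coefficient of x^(2m) equal to 8^(2m) / (2m)!.
For x^34 the coefficient is 8^34/34! = 5070602400912917605986812821504/295232799039604140847618609643520000000 = 1180591620717411303424/68739242628124575327993046875.

1180591620717411303424/68739242628124575327993046875


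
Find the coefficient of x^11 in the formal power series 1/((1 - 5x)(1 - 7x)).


By partial fractions or Cauchy convolution:
The coefficient equals sum_{k=0}^{11} 5^k * 7^(11-k).
= 6798573288

6798573288


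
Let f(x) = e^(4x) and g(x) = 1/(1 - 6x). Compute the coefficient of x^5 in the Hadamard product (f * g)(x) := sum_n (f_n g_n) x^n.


Expanding: f_k = 4^k/k! (from e^(4x)) and g_k = 6^k (from 1/(1 - 6x)). So the Hadamard coefficient (f * g)_k = 4^k 6^k / k! = (24)^k / k!.
For k = 5: 24^5/5! = 7962624/120 = 331776/5.

331776/5


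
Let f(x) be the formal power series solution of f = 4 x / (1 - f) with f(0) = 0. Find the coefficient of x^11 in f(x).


Apply Lagrange inversion: f = 4 x * phi(f) with phi(t) = 1/(1 - t), so
[x^n] f = 4^n * (1/n) [t^(n-1)] phi(t)^n = 4^n * (1/n) [t^(n-1)] (1 - t)^(-n) = 4^n * (1/n) C(2n - 2, n - 1) = 4^n * C_{n-1}.
For n = 11: C_10 = C(20, 10) / 11 = 184756/11 = 16796.
With the 4^11 = 4194304 factor, the coefficient is 4194304 * 16796 = 70447529984.

70447529984


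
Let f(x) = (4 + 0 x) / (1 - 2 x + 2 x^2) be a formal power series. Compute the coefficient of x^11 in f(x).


Write f(x) = sum_{k>=0} a_k x^k. Multiplying both sides by 1 - 2 x + 2 x^2 gives
(1 - 2 x + 2 x^2) sum_{k>=0} a_k x^k = 4 + 0 x.
Matching coefficients:
 x^0: a_0 = 4
 x^1: a_1 - 2 a_0 = 0  =>  a_1 = 2*4 + 0 = 8
 x^k (k >= 2): a_k = 2 a_{k-1} - 2 a_{k-2}.
Iterating: a_2 = 8, a_3 = 0, a_4 = -16, a_5 = -32, a_6 = -32, a_7 = 0, a_8 = 64, a_9 = 128, a_10 = 128, a_11 = 0.
So the coefficient of x^11 is 0.

0


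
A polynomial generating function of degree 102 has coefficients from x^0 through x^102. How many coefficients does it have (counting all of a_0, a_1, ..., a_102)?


A polynomial of degree 102 takes the form a_0 + a_1 x + ... + a_102 x^102.
The number of coefficients is 102 + 1 = 103.

103


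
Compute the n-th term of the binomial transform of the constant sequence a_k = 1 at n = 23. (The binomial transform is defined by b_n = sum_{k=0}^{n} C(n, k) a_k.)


With a_k = 1 for all k, b_n = sum_{k=0}^{n} C(n, k) = 2^n by the binomial theorem.
For n = 23: 2^23 = 8388608.

8388608


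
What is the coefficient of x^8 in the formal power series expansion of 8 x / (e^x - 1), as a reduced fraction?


The exponential generating function for Bernoulli numbers is
x / (e^x - 1) = sum_{k>=0} B_k x^k / k!.
So the coefficient of x^8 in 8 x / (e^x - 1) is 8 B_8 / 8!.
Computing: B_8 = -1/30, 8! = 40320, giving
8 * -1/30 / 40320 = -1/151200.

-1/151200


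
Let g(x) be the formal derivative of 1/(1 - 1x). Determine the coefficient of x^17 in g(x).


Differentiate termwise: d/dx sum_{k>=0} 1^k x^k = sum_{k>=1} k 1^k x^(k-1) = sum_{j>=0} (j+1) 1^(j+1) x^j.
Equivalently, d/dx [1/(1 - 1x)] = 1/(1 - 1x)^2.
For j = 17: 18 * 1^18 = 18 * 1 = 18.

18


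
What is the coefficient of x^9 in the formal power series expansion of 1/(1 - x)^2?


The expansion 1/(1 - x)^r = sum_{k>=0} C(k + r - 1, r - 1) x^k follows from the multiset / negative-binomial theorem (or from repeated differentiation of the geometric series).
For r = 2 and k = 9:
C(10, 1) = 3628800 / (1 * 362880) = 10.

10


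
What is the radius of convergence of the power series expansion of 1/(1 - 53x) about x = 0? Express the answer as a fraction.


Expanding 1/(1 - 53x) = sum_{k>=0} 53^k x^k, the series converges when |53x| < 1, i.e., |x| < 1/53.
So the radius of convergence is 1/53 = 1/53.

1/53


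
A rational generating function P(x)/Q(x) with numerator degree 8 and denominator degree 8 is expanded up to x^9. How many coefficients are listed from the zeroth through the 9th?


Expanding up to x^9 gives the coefficients for x^0, x^1, ..., x^9.
That is 9 + 1 = 10 coefficients in total.

10


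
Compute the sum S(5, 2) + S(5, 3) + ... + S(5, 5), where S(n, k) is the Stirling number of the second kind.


By definition, S(n, k) counts partitions of an n-set into exactly k nonempty blocks.
Computing row n = 5 for k = 2..5:
S(5, k): 15, 25, 10, 1
Sum = 51.

51


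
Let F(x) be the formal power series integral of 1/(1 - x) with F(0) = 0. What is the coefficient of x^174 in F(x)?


1/(1 - x) = sum_{k>=0} x^k. Integrating termwise and using F(0) = 0 gives
F(x) = sum_{k>=0} x^(k+1) / (k+1) = sum_{m>=1} x^m / m = -ln(1 - x).
So the coefficient of x^174 is 1/174 = 1/174.

1/174


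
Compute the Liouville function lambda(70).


The Liouville function is lambda(k) = (-1)^Omega(k), where Omega(k) counts the prime factors of k with multiplicity.
Factoring: 70 = 2 * 5 * 7, so Omega(70) = 3.
lambda(70) = (-1)^3 = -1.

-1


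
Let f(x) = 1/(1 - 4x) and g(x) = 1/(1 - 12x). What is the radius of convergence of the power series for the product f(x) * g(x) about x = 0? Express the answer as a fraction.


The radius of 1/(1 - 4x) is 1/4 (nearest singularity at x = 1/4), and the radius of 1/(1 - 12x) is 1/12.
The product f(x)*g(x) = 1/((1 - 4x)(1 - 12x)) has singularities at both 1/4 and 1/12, so its radius of convergence is the distance to the nearest one:
min(1/4, 1/12) = 1/12.

1/12


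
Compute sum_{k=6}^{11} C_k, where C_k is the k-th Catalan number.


C_6 through C_11: 132, 429, 1430, 4862, 16796, 58786
Sum = 132 + 429 + 1430 + 4862 + 16796 + 58786
= 82435

82435


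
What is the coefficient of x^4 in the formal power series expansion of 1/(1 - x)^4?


The negative binomial / multiset identity is
1/(1 - x)^r = sum_{k>=0} C(k + r - 1, r - 1) x^k.
Here r = 4 and k = 4, so the coefficient is
C(4 + 3, 3) = C(7, 3)
= 35

35


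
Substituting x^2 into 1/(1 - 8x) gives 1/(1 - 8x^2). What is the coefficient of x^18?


The coefficient of x^(2m) in 1/(1 - 8x^2) is 8^m.
With n = 18 = 2*9, the coefficient is 8^9 = 134217728.

134217728


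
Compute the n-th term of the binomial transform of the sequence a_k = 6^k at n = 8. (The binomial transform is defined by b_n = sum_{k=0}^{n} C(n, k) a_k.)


With a_k = 6^k, b_n = sum_{k=0}^{n} C(n, k) 6^k = (1 + 6)^n by the binomial theorem.
For n = 8: (1 + 6)^8 = 7^8 = 5764801.

5764801


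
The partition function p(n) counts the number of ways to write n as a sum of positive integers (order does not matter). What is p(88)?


Using the generating function prod_{k>=1} 1/(1-x^k), we compute p(88).
By dynamic programming over parts 1 through 88:
p(88) = 44108109

44108109


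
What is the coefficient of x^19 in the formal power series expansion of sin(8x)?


The Maclaurin series is sin(t) = sum_{k>=0} (-1)^k t^(2k+1) / (2k+1)!, so substituting t = 8x, only odd powers of x are nonzero, with coefficient of x^(2k+1) equal to (-1)^k 8^(2k+1) / (2k+1)!.
Write 19 = 2*9 + 1, giving the coefficient (-1)^9 * 8^19 / 19! = -144115188075855872/121645100408832000 = -2199023255552/1856156927625.

-2199023255552/1856156927625


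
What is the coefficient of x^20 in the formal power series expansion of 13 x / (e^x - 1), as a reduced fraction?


The exponential generating function for Bernoulli numbers is
x / (e^x - 1) = sum_{k>=0} B_k x^k / k!.
So the coefficient of x^20 in 13 x / (e^x - 1) is 13 B_20 / 20!.
Computing: B_20 = -174611/330, 20! = 2432902008176640000, giving
13 * -174611/330 / 2432902008176640000 = -174611/61758281746022400000.

-174611/61758281746022400000


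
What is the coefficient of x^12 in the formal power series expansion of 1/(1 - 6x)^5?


The general identity 1/(1 - c x)^r = sum_{k>=0} c^k C(k + r - 1, r - 1) x^k follows by substituting y = c x into 1/(1 - y)^r = sum_{k>=0} C(k + r - 1, r - 1) y^k.
For c = 6, r = 5, k = 12:
6^12 * C(16, 4) = 2176782336 * 1820 = 3961743851520.

3961743851520


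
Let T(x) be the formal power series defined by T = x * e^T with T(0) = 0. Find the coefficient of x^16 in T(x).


Apply the Lagrange inversion formula: if T = x * phi(T) with phi(t) = e^t, then
[x^n] T = (1/n) [t^(n-1)] phi(t)^n = (1/n) [t^(n-1)] e^(n t) = (1/n) * n^(n-1) / (n-1)! = n^(n-1) / n!.
When c = 1 this is the Cayley count of rooted labeled trees on n vertices, divided by n!.
For n = 16: 16^15 / 16! = 1152921504606846976/20922789888000 = 35184372088832/638512875.

35184372088832/638512875


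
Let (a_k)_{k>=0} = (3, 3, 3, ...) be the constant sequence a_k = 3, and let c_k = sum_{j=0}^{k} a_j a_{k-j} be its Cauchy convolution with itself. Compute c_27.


Since a_j = 3 for all j >= 0, the convolution sum becomes
c_k = sum_{j=0}^{k} 3 * 3 = 9 * (k + 1).
Equivalently, the generating function of (a_k) is 3/(1 - x) and its square is 9/(1 - x)^2 = sum_{k>=0} 9(k + 1) x^k.
For k = 27: 9 * 28 = 252.

252


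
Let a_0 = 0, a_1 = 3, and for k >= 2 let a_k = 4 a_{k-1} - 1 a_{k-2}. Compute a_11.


Iterating the recurrence forward:
a_0 = 0
a_1 = 3
a_2 = 4*3 - 1*0 = 12
a_3 = 4*12 - 1*3 = 45
a_4 = 4*45 - 1*12 = 168
a_5 = 4*168 - 1*45 = 627
a_6 = 4*627 - 1*168 = 2340
a_7 = 4*2340 - 1*627 = 8733
a_8 = 4*8733 - 1*2340 = 32592
a_9 = 4*32592 - 1*8733 = 121635
a_10 = 4*121635 - 1*32592 = 453948
a_11 = 4*453948 - 1*121635 = 1694157
So a_11 = 1694157.

1694157


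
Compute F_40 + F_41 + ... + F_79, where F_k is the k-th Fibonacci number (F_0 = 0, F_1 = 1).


Use the identity sum_{k=0}^{N} F_k = F_{N+2} - 1 (which follows from F_{k+2} - F_{k+1} = F_k). Then
sum_{k=40}^{79} F_k = (F_{81} - 1) - (F_{41} - 1) = F_{81} - F_{41}.
Computing: F_{81} = 37889062373143906, F_{41} = 165580141, so
Sum = 37889062373143906 - 165580141 = 37889062207563765.

37889062207563765


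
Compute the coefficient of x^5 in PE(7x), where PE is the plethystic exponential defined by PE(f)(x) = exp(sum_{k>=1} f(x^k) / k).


With f(x) = 7x, the exponent is sum_{k>=1} 7 x^k / k = 7 * (-ln(1 - x)). Exponentiating:
PE(7x) = exp(-7 ln(1 - x)) = 1/(1 - x)^7.
By the negative binomial expansion, [x^n] 1/(1 - x)^7 = C(n + 6, 6).
For n = 5: C(11, 6) = 462.

462


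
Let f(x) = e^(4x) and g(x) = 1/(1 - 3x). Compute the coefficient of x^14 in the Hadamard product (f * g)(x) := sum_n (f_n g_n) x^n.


Expanding: f_k = 4^k/k! (from e^(4x)) and g_k = 3^k (from 1/(1 - 3x)). So the Hadamard coefficient (f * g)_k = 4^k 3^k / k! = (12)^k / k!.
For k = 14: 12^14/14! = 1283918464548864/87178291200 = 2579890176/175175.

2579890176/175175


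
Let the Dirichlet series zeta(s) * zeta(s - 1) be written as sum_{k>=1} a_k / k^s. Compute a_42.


Convolution gives a_k = sum_{d | k} d * 1 = sum_{d | k} d = sigma(k), the sum of positive divisors of k.
For k = 42, the divisors are 1, 2, 3, 6, 7, 14, 21, 42, so
sigma(42) = 1 + 2 + 3 + 6 + 7 + 14 + 21 + 42 = 96.

96


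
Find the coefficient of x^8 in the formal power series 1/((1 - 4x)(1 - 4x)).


By partial fractions or Cauchy convolution:
The coefficient equals sum_{k=0}^{8} 4^k * 4^(8-k).
= 589824

589824


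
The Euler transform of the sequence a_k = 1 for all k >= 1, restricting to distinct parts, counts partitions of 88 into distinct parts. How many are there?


Partitions of 88 into distinct parts can be computed via generating function.
Product (1+x)(1+x^2)(1+x^3)...
The coefficient of x^88 = 159046

159046


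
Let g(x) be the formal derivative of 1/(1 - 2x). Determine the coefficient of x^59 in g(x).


Differentiate termwise: d/dx sum_{k>=0} 2^k x^k = sum_{k>=1} k 2^k x^(k-1) = sum_{j>=0} (j+1) 2^(j+1) x^j.
Equivalently, d/dx [1/(1 - 2x)] = 2/(1 - 2x)^2.
For j = 59: 60 * 2^60 = 60 * 1152921504606846976 = 69175290276410818560.

69175290276410818560


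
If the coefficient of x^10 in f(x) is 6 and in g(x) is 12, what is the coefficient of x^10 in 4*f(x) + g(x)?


Scalar multiplication scales coefficients: 4 * 6 = 24.
Then add the g coefficient: 24 + 12
= 36

36


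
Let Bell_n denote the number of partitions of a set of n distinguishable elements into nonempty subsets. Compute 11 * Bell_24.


Bell_24 can be computed from the Bell triangle or from Dobinski's identity Bell_n = (1/e) * sum_{k>=0} k^n / k!.
Computing Bell_24 = 445958869294805289.
Then 11 * 445958869294805289 = 4905547562242858179.

4905547562242858179


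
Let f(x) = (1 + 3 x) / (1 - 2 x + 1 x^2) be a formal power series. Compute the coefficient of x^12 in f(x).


Write f(x) = sum_{k>=0} a_k x^k. Multiplying both sides by 1 - 2 x + 1 x^2 gives
(1 - 2 x + 1 x^2) sum_{k>=0} a_k x^k = 1 + 3 x.
Matching coefficients:
 x^0: a_0 = 1
 x^1: a_1 - 2 a_0 = 3  =>  a_1 = 2*1 + 3 = 5
 x^k (k >= 2): a_k = 2 a_{k-1} - 1 a_{k-2}.
Iterating: a_2 = 9, a_3 = 13, a_4 = 17, a_5 = 21, a_6 = 25, a_7 = 29, a_8 = 33, a_9 = 37, a_10 = 41, a_11 = 45, a_12 = 49.
So the coefficient of x^12 is 49.

49


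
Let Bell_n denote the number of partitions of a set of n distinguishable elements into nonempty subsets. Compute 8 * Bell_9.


Bell_9 can be computed from the Bell triangle or from Dobinski's identity Bell_n = (1/e) * sum_{k>=0} k^n / k!.
Computing Bell_9 = 21147.
Then 8 * 21147 = 169176.

169176


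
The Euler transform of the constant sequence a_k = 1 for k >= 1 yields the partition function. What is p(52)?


The Euler transform converts the sequence a_k = 1 into the number of integer partitions.
Using the recurrence or dynamic programming:
p(52) = 281589

281589


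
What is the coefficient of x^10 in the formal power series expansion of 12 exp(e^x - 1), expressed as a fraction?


exp(e^x - 1) is the exponential generating function for the Bell numbers Bell_k: exp(e^x - 1) = sum_{k>=0} Bell_k x^k / k!.
So the coefficient of x^10 in 12 exp(e^x - 1) is 12 Bell_10 / 10!.
Computing: Bell_10 = 115975 and 10! = 3628800, giving
12 * 115975/3628800 = 4639/12096.

4639/12096


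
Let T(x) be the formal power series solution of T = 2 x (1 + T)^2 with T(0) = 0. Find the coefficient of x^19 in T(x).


Apply the Lagrange inversion formula: if T = 2 x * phi(T) with phi(t) = (1 + t)^2, then [x^n] T = 2^n * (1/n) [t^(n-1)] phi(t)^n = 2^n * (1/n) [t^(n-1)] (1 + t)^(2n) = 2^n * (1/n) C(2n, n-1).
Using the identity C(2n, n-1) = C(2n, n) * n / (n+1), the unscaled factor equals C(2n, n) / (n+1) = C_n, the n-th Catalan number.
For n = 19: C_19 = C(38, 19) / 20 = 35345263800/20 = 1767263190.
With the 2^19 = 524288 factor, the coefficient is 524288 * 1767263190 = 926554883358720.

926554883358720


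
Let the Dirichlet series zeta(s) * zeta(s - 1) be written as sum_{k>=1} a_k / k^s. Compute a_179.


Convolution gives a_k = sum_{d | k} d * 1 = sum_{d | k} d = sigma(k), the sum of positive divisors of k.
For k = 179, the divisors are 1, 179, so
sigma(179) = 1 + 179 = 180.

180


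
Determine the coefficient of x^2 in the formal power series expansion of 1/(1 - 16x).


The geometric series identity gives 1/(1 - c x) = sum_{k>=0} c^k x^k, so the coefficient of x^k is c^k.
Here c = 16 and k = 2.
Computing: 16^2 = 256

256


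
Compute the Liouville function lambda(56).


The Liouville function is lambda(k) = (-1)^Omega(k), where Omega(k) counts the prime factors of k with multiplicity.
Factoring: 56 = 2 * 2 * 2 * 7, so Omega(56) = 4.
lambda(56) = (-1)^4 = 1.

1


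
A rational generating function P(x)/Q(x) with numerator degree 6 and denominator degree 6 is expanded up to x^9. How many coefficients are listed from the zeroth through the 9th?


Expanding up to x^9 gives the coefficients for x^0, x^1, ..., x^9.
That is 9 + 1 = 10 coefficients in total.

10


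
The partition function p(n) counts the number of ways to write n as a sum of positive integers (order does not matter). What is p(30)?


Using the generating function prod_{k>=1} 1/(1-x^k), we compute p(30).
By dynamic programming over parts 1 through 30:
p(30) = 5604

5604


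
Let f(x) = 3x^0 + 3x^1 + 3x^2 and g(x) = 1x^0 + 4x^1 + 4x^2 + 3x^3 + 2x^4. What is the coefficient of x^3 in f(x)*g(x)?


Cauchy product at x^3:
3*3 + 3*4 + 3*4
= 33

33


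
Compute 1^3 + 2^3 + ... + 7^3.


This power sum has a closed form given by Faulhaber's formula
sum_{k=1}^{m} k^p = (1 / (p + 1)) * sum_{j=0}^{p} C(p + 1, j) B_j m^(p + 1 - j),
but for small m direct computation is fastest:
1 + 8 + 27 + 64 + 125 + 216 + 343 = 784.

784


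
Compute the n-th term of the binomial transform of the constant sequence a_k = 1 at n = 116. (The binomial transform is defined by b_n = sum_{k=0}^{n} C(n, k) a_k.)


With a_k = 1 for all k, b_n = sum_{k=0}^{n} C(n, k) = 2^n by the binomial theorem.
For n = 116: 2^116 = 83076749736557242056487941267521536.

83076749736557242056487941267521536


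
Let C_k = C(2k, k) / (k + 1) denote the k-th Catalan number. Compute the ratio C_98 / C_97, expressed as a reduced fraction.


Using C_k = (2k)! / (k! (k+1)!), the ratio C_{k+1}/C_k simplifies to
C_{k+1}/C_k = [(2k+2)! / ((k+1)! (k+2)!)] * [k! (k+1)! / (2k)!]
 = (2k+2)(2k+1) / ((k+1)(k+2)) = 2(2k+1) / (k+2).
For k = 97: 2(2*97 + 1) / (97 + 2) = 390/99 = 130/33.

130/33


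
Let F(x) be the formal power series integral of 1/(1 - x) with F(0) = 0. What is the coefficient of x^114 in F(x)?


1/(1 - x) = sum_{k>=0} x^k. Integrating termwise and using F(0) = 0 gives
F(x) = sum_{k>=0} x^(k+1) / (k+1) = sum_{m>=1} x^m / m = -ln(1 - x).
So the coefficient of x^114 is 1/114 = 1/114.

1/114


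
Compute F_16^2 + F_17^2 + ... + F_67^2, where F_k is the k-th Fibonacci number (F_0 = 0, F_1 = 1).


There is a standard identity sum_{k=0}^{N} F_k^2 = F_N * F_{N+1} (proved inductively from the telescoping relation F_k^2 = F_k F_{k+1} - F_{k-1} F_k). Then
sum_{k=16}^{67} F_k^2 = F_67 F_68 - F_15 F_16.
Computing: F_67 = 44945570212853, F_68 = 72723460248141, F_15 = 610, F_16 = 987.
Sum = 44945570212853 * 72723460248141 - 610 * 987 = 3268597388704445369566954203.

3268597388704445369566954203


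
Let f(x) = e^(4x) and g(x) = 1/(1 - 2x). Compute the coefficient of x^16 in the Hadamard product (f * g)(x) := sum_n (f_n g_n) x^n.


Expanding: f_k = 4^k/k! (from e^(4x)) and g_k = 2^k (from 1/(1 - 2x)). So the Hadamard coefficient (f * g)_k = 4^k 2^k / k! = (8)^k / k!.
For k = 16: 8^16/16! = 281474976710656/20922789888000 = 8589934592/638512875.

8589934592/638512875


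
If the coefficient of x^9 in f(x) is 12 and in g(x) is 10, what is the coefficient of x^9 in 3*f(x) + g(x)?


Scalar multiplication scales coefficients: 3 * 12 = 36.
Then add the g coefficient: 36 + 10
= 46

46


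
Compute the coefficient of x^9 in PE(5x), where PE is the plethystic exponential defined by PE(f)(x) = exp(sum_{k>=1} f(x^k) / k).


With f(x) = 5x, the exponent is sum_{k>=1} 5 x^k / k = 5 * (-ln(1 - x)). Exponentiating:
PE(5x) = exp(-5 ln(1 - x)) = 1/(1 - x)^5.
By the negative binomial expansion, [x^n] 1/(1 - x)^5 = C(n + 4, 4).
For n = 9: C(13, 4) = 715.

715


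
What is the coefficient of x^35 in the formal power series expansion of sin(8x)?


The Maclaurin series is sin(t) = sum_{k>=0} (-1)^k t^(2k+1) / (2k+1)!, so substituting t = 8x, only odd powers of x are nonzero, with coefficient of x^(2k+1) equal to (-1)^k 8^(2k+1) / (2k+1)!.
Write 35 = 2*17 + 1, giving the coefficient (-1)^17 * 8^35 / 35! = -40564819207303340847894502572032/10333147966386144929666651337523200000000 = -9444732965739290427392/2405873491984360136479756640625.

-9444732965739290427392/2405873491984360136479756640625


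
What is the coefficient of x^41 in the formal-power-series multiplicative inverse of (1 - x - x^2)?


Let the inverse be f(x) = sum_{k>=0} a_k x^k. From f(x) * (1 - x - x^2) = 1 and matching coefficients:
 x^0: a_0 = 1.
 x^1: a_1 - a_0 = 0, so a_1 = 1.
 x^k (k >= 2): a_k - a_{k-1} - a_{k-2} = 0, i.e. a_k = a_{k-1} + a_{k-2}.
This is the Fibonacci-type recurrence shifted so that a_0 = a_1 = 1.
Iterating: a_0=1, a_1=1, a_2=2, a_3=3, a_4=5, a_5=8, a_6=13, a_7=21, a_8=34, a_9=55, ...
a_41 = 267914296.

267914296


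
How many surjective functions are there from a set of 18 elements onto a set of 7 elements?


By inclusion-exclusion on which target elements are missed, the number of surjections from an n-set onto a k-set is
surj(n, k) = sum_{j=0}^{k} (-1)^j C(k, j) (k - j)^n.
Equivalently surj(n, k) = k! * S(n, k), where S(n, k) is the Stirling number of the second kind.
For n = 18, k = 7:
S(18, 7) = 197462483400, so
surj = 7! * 197462483400 = 5040 * 197462483400 = 995210916336000.

995210916336000


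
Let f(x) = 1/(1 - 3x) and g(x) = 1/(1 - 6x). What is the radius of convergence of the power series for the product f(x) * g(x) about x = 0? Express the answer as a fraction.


The radius of 1/(1 - 3x) is 1/3 (nearest singularity at x = 1/3), and the radius of 1/(1 - 6x) is 1/6.
The product f(x)*g(x) = 1/((1 - 3x)(1 - 6x)) has singularities at both 1/3 and 1/6, so its radius of convergence is the distance to the nearest one:
min(1/3, 1/6) = 1/6.

1/6


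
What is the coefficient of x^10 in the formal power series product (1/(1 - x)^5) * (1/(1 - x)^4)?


Combine the factors: (1/(1 - x)^5) * (1/(1 - x)^4) = 1/(1 - x)^9.
Then use 1/(1 - x)^r = sum_{k>=0} C(k + r - 1, r - 1) x^k with r = 9 and k = 10:
C(18, 8) = 43758.

43758


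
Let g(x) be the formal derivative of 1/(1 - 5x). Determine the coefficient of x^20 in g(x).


Differentiate termwise: d/dx sum_{k>=0} 5^k x^k = sum_{k>=1} k 5^k x^(k-1) = sum_{j>=0} (j+1) 5^(j+1) x^j.
Equivalently, d/dx [1/(1 - 5x)] = 5/(1 - 5x)^2.
For j = 20: 21 * 5^21 = 21 * 476837158203125 = 10013580322265625.

10013580322265625


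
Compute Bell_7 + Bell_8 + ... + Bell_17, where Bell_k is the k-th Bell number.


Recall Bell_k counts set partitions of a k-set (with Bell_0 = 1 by convention).
Bell_7 through Bell_17: 877, 4140, 21147, 115975, 678570, 4213597, 27644437, 190899322, 1382958545, 10480142147, 82864869804
Sum = 877 + 4140 + 21147 + 115975 + 678570 + 4213597 + 27644437 + 190899322 + 1382958545 + 10480142147 + 82864869804 = 94951548561.

94951548561


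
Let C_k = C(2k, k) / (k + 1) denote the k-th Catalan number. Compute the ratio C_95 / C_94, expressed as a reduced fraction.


Using C_k = (2k)! / (k! (k+1)!), the ratio C_{k+1}/C_k simplifies to
C_{k+1}/C_k = [(2k+2)! / ((k+1)! (k+2)!)] * [k! (k+1)! / (2k)!]
 = (2k+2)(2k+1) / ((k+1)(k+2)) = 2(2k+1) / (k+2).
For k = 94: 2(2*94 + 1) / (94 + 2) = 378/96 = 63/16.

63/16


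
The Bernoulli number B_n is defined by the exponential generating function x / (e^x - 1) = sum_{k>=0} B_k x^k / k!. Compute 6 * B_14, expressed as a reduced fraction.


Bernoulli numbers can also be computed recursively via B_0 = 1 and sum_{j=0}^{m} C(m+1, j) B_j = 0 for m >= 1. Odd-index Bernoulli numbers vanish for k >= 3.
Computing B_14 = 7/6, so 6 * B_14 = 6 * 7/6 = 7.

7


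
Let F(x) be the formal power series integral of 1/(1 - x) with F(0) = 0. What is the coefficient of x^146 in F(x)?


1/(1 - x) = sum_{k>=0} x^k. Integrating termwise and using F(0) = 0 gives
F(x) = sum_{k>=0} x^(k+1) / (k+1) = sum_{m>=1} x^m / m = -ln(1 - x).
So the coefficient of x^146 is 1/146 = 1/146.

1/146


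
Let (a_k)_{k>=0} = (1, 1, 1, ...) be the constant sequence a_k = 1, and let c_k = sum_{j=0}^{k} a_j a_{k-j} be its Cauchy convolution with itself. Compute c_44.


Since a_j = 1 for all j >= 0, the convolution sum becomes
c_k = sum_{j=0}^{k} 1 * 1 = 1 * (k + 1).
Equivalently, the generating function of (a_k) is 1/(1 - x) and its square is 1/(1 - x)^2 = sum_{k>=0} 1(k + 1) x^k.
For k = 44: 1 * 45 = 45.

45


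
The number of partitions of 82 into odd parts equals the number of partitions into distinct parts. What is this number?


Computing partitions of 82 into odd parts (1, 3, 5, ...):
Using the generating function prod_{k>=0} 1/(1-x^(2k+1)),
the count is 92864

92864


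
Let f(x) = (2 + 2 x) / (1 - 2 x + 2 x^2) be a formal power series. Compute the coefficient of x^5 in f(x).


Write f(x) = sum_{k>=0} a_k x^k. Multiplying both sides by 1 - 2 x + 2 x^2 gives
(1 - 2 x + 2 x^2) sum_{k>=0} a_k x^k = 2 + 2 x.
Matching coefficients:
 x^0: a_0 = 2
 x^1: a_1 - 2 a_0 = 2  =>  a_1 = 2*2 + 2 = 6
 x^k (k >= 2): a_k = 2 a_{k-1} - 2 a_{k-2}.
Iterating: a_2 = 8, a_3 = 4, a_4 = -8, a_5 = -24.
So the coefficient of x^5 is -24.

-24


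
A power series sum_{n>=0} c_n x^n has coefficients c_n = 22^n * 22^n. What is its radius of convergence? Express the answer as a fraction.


By the root test (Cauchy-Hadamard), the radius is R = 1 / limsup_n |c_n|^(1/n).
Here |c_n|^(1/n) = (22^n * 22^n)^(1/n) = 22 * 22 = 484 for all n.
So R = 1/484 = 1/484.

1/484


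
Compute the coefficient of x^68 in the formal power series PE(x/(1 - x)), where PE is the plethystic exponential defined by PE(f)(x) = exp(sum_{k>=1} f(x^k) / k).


For f(x) = x/(1 - x) we have
sum_{k>=1} f(x^k) / k = sum_{k>=1} (1/k) * x^k / (1 - x^k) = sum_{k, m >= 1} x^(k m) / k,
which after exponentiating simplifies to
PE(x/(1 - x)) = prod_{k>=1} 1 / (1 - x^k).
This is the generating function for the partition function p(n), so the coefficient of x^68 is p(68).
Computing p(68) by dynamic programming over parts 1, 2, ..., 68: p(68) = 3087735.

3087735


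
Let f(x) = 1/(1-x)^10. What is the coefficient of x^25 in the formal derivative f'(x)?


Differentiate: d/dx [ 1/(1-x)^r ] = r / (1-x)^(r+1).
Here r = 10, so f'(x) = 10 / (1-x)^11.
The expansion of 1/(1-x)^(r+1) has coefficient of x^n equal to C(n+r, r).
So the coefficient of x^25 in f'(x) is
10 * C(35, 10) = 10 * 183579396 = 1835793960

1835793960


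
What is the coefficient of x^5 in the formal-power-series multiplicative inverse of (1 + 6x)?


The inverse is 1/(1 + 6x). Apply the geometric identity 1/(1 - y) = sum_{k>=0} y^k with y = -6x:
1/(1 + 6x) = sum_{k>=0} (-6)^k x^k.
So the coefficient of x^5 is (-6)^5 = -7776.

-7776


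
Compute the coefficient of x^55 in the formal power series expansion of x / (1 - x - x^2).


Let f(x) = sum_{k>=0} a_k x^k. Multiplying f(x) * (1 - x - x^2) = x and matching coefficients gives a_0 = 0, a_1 = 1, and a_k = a_{k-1} + a_{k-2} for k >= 2. These are the Fibonacci numbers F_k.
Iterating from F_0 = 0, F_1 = 1:
F_0=0, F_1=1, F_2=1, F_3=2, F_4=3, F_5=5, F_6=8, F_7=13, F_8=21, F_9=34, ...
F_55 = 139583862445.

139583862445


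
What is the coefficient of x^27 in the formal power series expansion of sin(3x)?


The Maclaurin series is sin(t) = sum_{k>=0} (-1)^k t^(2k+1) / (2k+1)!, so substituting t = 3x, only odd powers of x are nonzero, with coefficient of x^(2k+1) equal to (-1)^k 3^(2k+1) / (2k+1)!.
Write 27 = 2*13 + 1, giving the coefficient (-1)^13 * 3^27 / 27! = -7625597484987/10888869450418352160768000000 = -4782969/6829776306569216000000.

-4782969/6829776306569216000000


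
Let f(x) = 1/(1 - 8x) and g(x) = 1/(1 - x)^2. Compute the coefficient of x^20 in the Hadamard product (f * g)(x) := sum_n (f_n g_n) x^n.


f has coefficients f_k = 8^k. For g = 1/(1 - x)^2 the coefficient is g_k = C(k + 1, 1) = k + 1. The Hadamard coefficient is (f * g)_k = 8^k * (k + 1).
For k = 20: 8^20 * 21 = 1152921504606846976 * 21 = 24211351596743786496.

24211351596743786496


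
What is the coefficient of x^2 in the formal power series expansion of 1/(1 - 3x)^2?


The general identity 1/(1 - c x)^r = sum_{k>=0} c^k C(k + r - 1, r - 1) x^k follows by substituting y = c x into 1/(1 - y)^r = sum_{k>=0} C(k + r - 1, r - 1) y^k.
For c = 3, r = 2, k = 2:
3^2 * C(3, 1) = 9 * 3 = 27.

27


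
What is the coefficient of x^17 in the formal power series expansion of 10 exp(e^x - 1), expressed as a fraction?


exp(e^x - 1) is the exponential generating function for the Bell numbers Bell_k: exp(e^x - 1) = sum_{k>=0} Bell_k x^k / k!.
So the coefficient of x^17 in 10 exp(e^x - 1) is 10 Bell_17 / 17!.
Computing: Bell_17 = 82864869804 and 17! = 355687428096000, giving
10 * 82864869804/355687428096000 = 255755771/109780070400.

255755771/109780070400


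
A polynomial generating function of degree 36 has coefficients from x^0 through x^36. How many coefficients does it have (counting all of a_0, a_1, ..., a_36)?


A polynomial of degree 36 takes the form a_0 + a_1 x + ... + a_36 x^36.
The number of coefficients is 36 + 1 = 37.

37


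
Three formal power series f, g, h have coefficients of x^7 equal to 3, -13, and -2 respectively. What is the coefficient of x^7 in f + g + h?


Series addition is componentwise:
3 + -13 + -2
= -12

-12


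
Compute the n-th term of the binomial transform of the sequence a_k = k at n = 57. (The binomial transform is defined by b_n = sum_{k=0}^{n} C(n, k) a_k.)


With a_k = k, b_n = sum_{k=0}^{n} C(n, k) k. Using k * C(n, k) = n * C(n-1, k-1) gives b_n = n * sum_{k>=1} C(n-1, k-1) = n * 2^(n-1).
For n = 57: 57 * 2^56 = 57 * 72057594037927936 = 4107282860161892352.

4107282860161892352


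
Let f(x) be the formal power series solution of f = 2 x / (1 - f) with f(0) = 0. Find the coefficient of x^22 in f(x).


Apply Lagrange inversion: f = 2 x * phi(f) with phi(t) = 1/(1 - t), so
[x^n] f = 2^n * (1/n) [t^(n-1)] phi(t)^n = 2^n * (1/n) [t^(n-1)] (1 - t)^(-n) = 2^n * (1/n) C(2n - 2, n - 1) = 2^n * C_{n-1}.
For n = 22: C_21 = C(42, 21) / 22 = 538257874440/22 = 24466267020.
With the 2^22 = 4194304 factor, the coefficient is 4194304 * 24466267020 = 102618961627054080.

102618961627054080


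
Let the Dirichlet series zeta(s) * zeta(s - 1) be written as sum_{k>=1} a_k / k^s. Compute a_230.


Convolution gives a_k = sum_{d | k} d * 1 = sum_{d | k} d = sigma(k), the sum of positive divisors of k.
For k = 230, the divisors are 1, 2, 5, 10, 23, 46, 115, 230, so
sigma(230) = 1 + 2 + 5 + 10 + 23 + 46 + 115 + 230 = 432.

432


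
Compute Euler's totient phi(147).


phi(n) counts integers in [1, n] coprime to n. Using the multiplicative formula phi(n) = n * prod_{p | n} (1 - 1/p):
147 = 3 * 7^2, so
phi(147) = 147 * (1 - 1/3) * (1 - 1/7) = 84.

84


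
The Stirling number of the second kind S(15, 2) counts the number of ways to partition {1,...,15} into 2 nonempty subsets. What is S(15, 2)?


Using the explicit formula S(n,k) = (1/k!) sum_{j=0}^{k} (-1)^(k-j) C(k,j) j^n:
S(15, 2) = 16383
Equivalently, S(n,k) is n! times the coefficient of x^n in the EGF (e^x - 1)^k / k!.

16383


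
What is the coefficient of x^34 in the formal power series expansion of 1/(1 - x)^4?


The negative binomial / multiset identity is
1/(1 - x)^r = sum_{k>=0} C(k + r - 1, r - 1) x^k.
Here r = 4 and k = 34, so the coefficient is
C(34 + 3, 3) = C(37, 3)
= 7770

7770


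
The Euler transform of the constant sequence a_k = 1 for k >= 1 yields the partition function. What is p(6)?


The Euler transform converts the sequence a_k = 1 into the number of integer partitions.
Using the recurrence or dynamic programming:
p(6) = 11

11


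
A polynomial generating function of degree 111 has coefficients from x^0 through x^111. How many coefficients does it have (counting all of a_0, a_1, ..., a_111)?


A polynomial of degree 111 takes the form a_0 + a_1 x + ... + a_111 x^111.
The number of coefficients is 111 + 1 = 112.

112


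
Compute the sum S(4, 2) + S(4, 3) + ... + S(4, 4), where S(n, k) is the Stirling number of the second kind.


By definition, S(n, k) counts partitions of an n-set into exactly k nonempty blocks.
Computing row n = 4 for k = 2..4:
S(4, k): 7, 6, 1
Sum = 14.

14


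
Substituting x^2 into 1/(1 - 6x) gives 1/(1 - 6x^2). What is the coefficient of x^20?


The coefficient of x^(2m) in 1/(1 - 6x^2) is 6^m.
With n = 20 = 2*10, the coefficient is 6^10 = 60466176.

60466176


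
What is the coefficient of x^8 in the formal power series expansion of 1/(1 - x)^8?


The negative binomial / multiset identity is
1/(1 - x)^r = sum_{k>=0} C(k + r - 1, r - 1) x^k.
Here r = 8 and k = 8, so the coefficient is
C(8 + 7, 7) = C(15, 7)
= 6435

6435


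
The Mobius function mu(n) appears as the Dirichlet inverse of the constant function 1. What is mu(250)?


250 has a squared prime factor, so mu(250) = 0.
Factorization reveals a repeated prime.

0


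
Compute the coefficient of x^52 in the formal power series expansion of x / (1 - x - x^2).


Let f(x) = sum_{k>=0} a_k x^k. Multiplying f(x) * (1 - x - x^2) = x and matching coefficients gives a_0 = 0, a_1 = 1, and a_k = a_{k-1} + a_{k-2} for k >= 2. These are the Fibonacci numbers F_k.
Iterating from F_0 = 0, F_1 = 1:
F_0=0, F_1=1, F_2=1, F_3=2, F_4=3, F_5=5, F_6=8, F_7=13, F_8=21, F_9=34, ...
F_52 = 32951280099.

32951280099


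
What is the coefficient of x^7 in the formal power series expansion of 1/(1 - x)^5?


The expansion 1/(1 - x)^r = sum_{k>=0} C(k + r - 1, r - 1) x^k follows from the multiset / negative-binomial theorem (or from repeated differentiation of the geometric series).
For r = 5 and k = 7:
C(11, 4) = 39916800 / (24 * 5040) = 330.

330


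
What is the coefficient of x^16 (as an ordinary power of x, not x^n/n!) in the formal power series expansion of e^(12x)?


The exponential series is e^y = sum_{k>=0} y^k / k!. Substituting y = 12x gives
e^(12x) = sum_{k>=0} 12^k x^k / k!.
So the coefficient of x^n is a^n/n! with a = 12, n = 16:
12^16 / 16! = 184884258895036416/20922789888000 = 7739670528/875875

7739670528/875875


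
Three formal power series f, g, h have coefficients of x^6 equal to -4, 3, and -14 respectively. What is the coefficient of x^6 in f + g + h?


Series addition is componentwise:
-4 + 3 + -14
= -15

-15


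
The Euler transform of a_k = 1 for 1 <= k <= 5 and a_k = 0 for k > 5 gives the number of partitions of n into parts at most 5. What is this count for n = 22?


Partitions of 22 into parts at most 5:
Using generating function (1-x)^(-1)(1-x^2)^(-1)...(1-x^5)^(-1),
the coefficient of x^22 = 255

255


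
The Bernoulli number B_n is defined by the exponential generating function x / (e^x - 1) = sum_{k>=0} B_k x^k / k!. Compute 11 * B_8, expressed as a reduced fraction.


Bernoulli numbers can also be computed recursively via B_0 = 1 and sum_{j=0}^{m} C(m+1, j) B_j = 0 for m >= 1. Odd-index Bernoulli numbers vanish for k >= 3.
Computing B_8 = -1/30, so 11 * B_8 = 11 * -1/30 = -11/30.

-11/30


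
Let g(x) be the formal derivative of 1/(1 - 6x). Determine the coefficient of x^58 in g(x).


Differentiate termwise: d/dx sum_{k>=0} 6^k x^k = sum_{k>=1} k 6^k x^(k-1) = sum_{j>=0} (j+1) 6^(j+1) x^j.
Equivalently, d/dx [1/(1 - 6x)] = 6/(1 - 6x)^2.
For j = 58: 59 * 6^59 = 59 * 8145612996781542914887125378962433977610141696 = 480591166810111031978340397358783604678998360064.

480591166810111031978340397358783604678998360064


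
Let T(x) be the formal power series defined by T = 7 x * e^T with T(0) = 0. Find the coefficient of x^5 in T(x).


Apply the Lagrange inversion formula: if T = 7 x * phi(T) with phi(t) = e^t, then
[x^n] T = 7^n * (1/n) [t^(n-1)] phi(t)^n = 7^n * (1/n) [t^(n-1)] e^(n t) = 7^n * (1/n) * n^(n-1) / (n-1)! = 7^n * n^(n-1) / n!.
When c = 1 this is the Cayley count of rooted labeled trees on n vertices, divided by n!.
For n = 5: 7^5 * 5^4 / 5! = 16807 * 625/120 = 2100875/24.

2100875/24


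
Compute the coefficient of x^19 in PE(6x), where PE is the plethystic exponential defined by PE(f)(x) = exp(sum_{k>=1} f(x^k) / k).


With f(x) = 6x, the exponent is sum_{k>=1} 6 x^k / k = 6 * (-ln(1 - x)). Exponentiating:
PE(6x) = exp(-6 ln(1 - x)) = 1/(1 - x)^6.
By the negative binomial expansion, [x^n] 1/(1 - x)^6 = C(n + 5, 5).
For n = 19: C(24, 5) = 42504.

42504


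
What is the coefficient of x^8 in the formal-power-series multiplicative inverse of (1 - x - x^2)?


Let the inverse be f(x) = sum_{k>=0} a_k x^k. From f(x) * (1 - x - x^2) = 1 and matching coefficients:
 x^0: a_0 = 1.
 x^1: a_1 - a_0 = 0, so a_1 = 1.
 x^k (k >= 2): a_k - a_{k-1} - a_{k-2} = 0, i.e. a_k = a_{k-1} + a_{k-2}.
This is the Fibonacci-type recurrence shifted so that a_0 = a_1 = 1.
Iterating: a_0=1, a_1=1, a_2=2, a_3=3, a_4=5, a_5=8, a_6=13, a_7=21, a_8=34
a_8 = 34.

34


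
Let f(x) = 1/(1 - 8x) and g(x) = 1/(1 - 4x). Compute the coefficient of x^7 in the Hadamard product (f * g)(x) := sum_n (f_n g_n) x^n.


f has coefficients f_k = 8^k and g has coefficients g_k = 4^k, so the Hadamard product has coefficient (f*g)_k = 8^k * 4^k = 32^k.
For k = 7: 32^7 = 34359738368.

34359738368


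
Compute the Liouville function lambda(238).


The Liouville function is lambda(k) = (-1)^Omega(k), where Omega(k) counts the prime factors of k with multiplicity.
Factoring: 238 = 2 * 7 * 17, so Omega(238) = 3.
lambda(238) = (-1)^3 = -1.

-1


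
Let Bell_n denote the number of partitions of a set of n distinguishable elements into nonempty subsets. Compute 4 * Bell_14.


Bell_14 can be computed from the Bell triangle or from Dobinski's identity Bell_n = (1/e) * sum_{k>=0} k^n / k!.
Computing Bell_14 = 190899322.
Then 4 * 190899322 = 763597288.

763597288


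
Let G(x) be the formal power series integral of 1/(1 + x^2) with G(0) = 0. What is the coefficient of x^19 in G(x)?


1/(1 + x^2) = sum_{j>=0} (-1)^j x^(2j). Integrating termwise with G(0) = 0:
G(x) = sum_{j>=0} (-1)^j x^(2j+1) / (2j+1) = arctan(x).
Only odd powers are nonzero. For x^19 write 19 = 2*9 + 1, giving
(-1)^9 / 19 = -1/19 = -1/19.

-1/19


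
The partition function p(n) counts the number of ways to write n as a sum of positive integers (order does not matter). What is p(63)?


Using the generating function prod_{k>=1} 1/(1-x^k), we compute p(63).
By dynamic programming over parts 1 through 63:
p(63) = 1505499

1505499


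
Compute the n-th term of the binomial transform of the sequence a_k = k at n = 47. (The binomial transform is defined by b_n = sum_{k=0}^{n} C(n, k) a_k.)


With a_k = k, b_n = sum_{k=0}^{n} C(n, k) k. Using k * C(n, k) = n * C(n-1, k-1) gives b_n = n * sum_{k>=1} C(n-1, k-1) = n * 2^(n-1).
For n = 47: 47 * 2^46 = 47 * 70368744177664 = 3307330976350208.

3307330976350208
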